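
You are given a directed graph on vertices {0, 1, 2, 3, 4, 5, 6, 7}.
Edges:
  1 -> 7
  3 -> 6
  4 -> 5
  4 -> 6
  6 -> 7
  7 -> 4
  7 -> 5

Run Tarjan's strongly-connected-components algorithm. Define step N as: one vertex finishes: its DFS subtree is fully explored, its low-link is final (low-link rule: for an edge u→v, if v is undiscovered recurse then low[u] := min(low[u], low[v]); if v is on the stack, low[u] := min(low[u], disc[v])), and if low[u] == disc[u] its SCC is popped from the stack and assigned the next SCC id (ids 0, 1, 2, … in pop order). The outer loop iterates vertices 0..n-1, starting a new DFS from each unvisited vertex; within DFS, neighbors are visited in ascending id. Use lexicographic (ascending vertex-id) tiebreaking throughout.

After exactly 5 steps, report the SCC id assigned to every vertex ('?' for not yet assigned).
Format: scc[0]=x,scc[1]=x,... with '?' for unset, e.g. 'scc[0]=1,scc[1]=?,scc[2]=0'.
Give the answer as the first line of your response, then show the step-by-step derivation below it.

scc[0]=0,scc[1]=?,scc[2]=?,scc[3]=?,scc[4]=2,scc[5]=1,scc[6]=2,scc[7]=2

step 1: low=(low[0]=0,low[1]=?,low[2]=?,low[3]=?,low[4]=?,low[5]=?,low[6]=?,low[7]=?); scc=(scc[0]=0,scc[1]=?,scc[2]=?,scc[3]=?,scc[4]=?,scc[5]=?,scc[6]=?,scc[7]=?)
step 2: low=(low[0]=0,low[1]=1,low[2]=?,low[3]=?,low[4]=3,low[5]=4,low[6]=?,low[7]=2); scc=(scc[0]=0,scc[1]=?,scc[2]=?,scc[3]=?,scc[4]=?,scc[5]=1,scc[6]=?,scc[7]=?)
step 3: low=(low[0]=0,low[1]=1,low[2]=?,low[3]=?,low[4]=3,low[5]=4,low[6]=2,low[7]=2); scc=(scc[0]=0,scc[1]=?,scc[2]=?,scc[3]=?,scc[4]=?,scc[5]=1,scc[6]=?,scc[7]=?)
step 4: low=(low[0]=0,low[1]=1,low[2]=?,low[3]=?,low[4]=2,low[5]=4,low[6]=2,low[7]=2); scc=(scc[0]=0,scc[1]=?,scc[2]=?,scc[3]=?,scc[4]=?,scc[5]=1,scc[6]=?,scc[7]=?)
step 5: low=(low[0]=0,low[1]=1,low[2]=?,low[3]=?,low[4]=2,low[5]=4,low[6]=2,low[7]=2); scc=(scc[0]=0,scc[1]=?,scc[2]=?,scc[3]=?,scc[4]=2,scc[5]=1,scc[6]=2,scc[7]=2)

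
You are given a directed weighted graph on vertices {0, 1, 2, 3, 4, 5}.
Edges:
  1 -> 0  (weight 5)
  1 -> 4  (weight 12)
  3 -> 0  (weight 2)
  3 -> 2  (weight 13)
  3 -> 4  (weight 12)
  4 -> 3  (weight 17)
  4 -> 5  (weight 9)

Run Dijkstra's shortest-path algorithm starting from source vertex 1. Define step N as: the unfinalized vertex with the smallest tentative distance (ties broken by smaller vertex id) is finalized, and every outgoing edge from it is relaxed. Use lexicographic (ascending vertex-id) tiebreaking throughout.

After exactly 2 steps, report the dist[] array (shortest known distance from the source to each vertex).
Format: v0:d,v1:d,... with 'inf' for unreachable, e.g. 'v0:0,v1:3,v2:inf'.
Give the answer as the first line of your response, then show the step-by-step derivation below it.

v0:5,v1:0,v2:inf,v3:inf,v4:12,v5:inf

step 1: dist = v0:5,v1:0,v2:inf,v3:inf,v4:12,v5:inf
step 2: dist = v0:5,v1:0,v2:inf,v3:inf,v4:12,v5:inf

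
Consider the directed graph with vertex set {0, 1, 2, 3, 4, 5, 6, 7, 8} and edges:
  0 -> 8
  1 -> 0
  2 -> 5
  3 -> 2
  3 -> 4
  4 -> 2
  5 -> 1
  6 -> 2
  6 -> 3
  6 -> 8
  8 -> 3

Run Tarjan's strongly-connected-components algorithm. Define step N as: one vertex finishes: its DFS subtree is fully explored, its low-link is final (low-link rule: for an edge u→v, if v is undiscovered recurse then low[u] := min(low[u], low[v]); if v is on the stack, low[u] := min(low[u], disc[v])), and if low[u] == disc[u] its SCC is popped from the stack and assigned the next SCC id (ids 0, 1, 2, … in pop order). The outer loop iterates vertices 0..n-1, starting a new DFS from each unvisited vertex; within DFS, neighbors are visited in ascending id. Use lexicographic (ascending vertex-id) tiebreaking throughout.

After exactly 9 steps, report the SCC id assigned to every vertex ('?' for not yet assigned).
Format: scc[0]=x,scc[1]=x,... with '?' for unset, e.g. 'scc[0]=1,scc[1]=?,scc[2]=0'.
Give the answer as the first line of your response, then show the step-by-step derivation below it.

scc[0]=0,scc[1]=0,scc[2]=0,scc[3]=0,scc[4]=0,scc[5]=0,scc[6]=1,scc[7]=2,scc[8]=0

step 1: low=(low[0]=0,low[1]=0,low[2]=3,low[3]=2,low[4]=?,low[5]=4,low[6]=?,low[7]=?,low[8]=1); scc=(scc[0]=?,scc[1]=?,scc[2]=?,scc[3]=?,scc[4]=?,scc[5]=?,scc[6]=?,scc[7]=?,scc[8]=?)
step 2: low=(low[0]=0,low[1]=0,low[2]=3,low[3]=2,low[4]=?,low[5]=0,low[6]=?,low[7]=?,low[8]=1); scc=(scc[0]=?,scc[1]=?,scc[2]=?,scc[3]=?,scc[4]=?,scc[5]=?,scc[6]=?,scc[7]=?,scc[8]=?)
step 3: low=(low[0]=0,low[1]=0,low[2]=0,low[3]=2,low[4]=?,low[5]=0,low[6]=?,low[7]=?,low[8]=1); scc=(scc[0]=?,scc[1]=?,scc[2]=?,scc[3]=?,scc[4]=?,scc[5]=?,scc[6]=?,scc[7]=?,scc[8]=?)
step 4: low=(low[0]=0,low[1]=0,low[2]=0,low[3]=0,low[4]=3,low[5]=0,low[6]=?,low[7]=?,low[8]=1); scc=(scc[0]=?,scc[1]=?,scc[2]=?,scc[3]=?,scc[4]=?,scc[5]=?,scc[6]=?,scc[7]=?,scc[8]=?)
step 5: low=(low[0]=0,low[1]=0,low[2]=0,low[3]=0,low[4]=3,low[5]=0,low[6]=?,low[7]=?,low[8]=1); scc=(scc[0]=?,scc[1]=?,scc[2]=?,scc[3]=?,scc[4]=?,scc[5]=?,scc[6]=?,scc[7]=?,scc[8]=?)
step 6: low=(low[0]=0,low[1]=0,low[2]=0,low[3]=0,low[4]=3,low[5]=0,low[6]=?,low[7]=?,low[8]=0); scc=(scc[0]=?,scc[1]=?,scc[2]=?,scc[3]=?,scc[4]=?,scc[5]=?,scc[6]=?,scc[7]=?,scc[8]=?)
step 7: low=(low[0]=0,low[1]=0,low[2]=0,low[3]=0,low[4]=3,low[5]=0,low[6]=?,low[7]=?,low[8]=0); scc=(scc[0]=0,scc[1]=0,scc[2]=0,scc[3]=0,scc[4]=0,scc[5]=0,scc[6]=?,scc[7]=?,scc[8]=0)
step 8: low=(low[0]=0,low[1]=0,low[2]=0,low[3]=0,low[4]=3,low[5]=0,low[6]=7,low[7]=?,low[8]=0); scc=(scc[0]=0,scc[1]=0,scc[2]=0,scc[3]=0,scc[4]=0,scc[5]=0,scc[6]=1,scc[7]=?,scc[8]=0)
step 9: low=(low[0]=0,low[1]=0,low[2]=0,low[3]=0,low[4]=3,low[5]=0,low[6]=7,low[7]=8,low[8]=0); scc=(scc[0]=0,scc[1]=0,scc[2]=0,scc[3]=0,scc[4]=0,scc[5]=0,scc[6]=1,scc[7]=2,scc[8]=0)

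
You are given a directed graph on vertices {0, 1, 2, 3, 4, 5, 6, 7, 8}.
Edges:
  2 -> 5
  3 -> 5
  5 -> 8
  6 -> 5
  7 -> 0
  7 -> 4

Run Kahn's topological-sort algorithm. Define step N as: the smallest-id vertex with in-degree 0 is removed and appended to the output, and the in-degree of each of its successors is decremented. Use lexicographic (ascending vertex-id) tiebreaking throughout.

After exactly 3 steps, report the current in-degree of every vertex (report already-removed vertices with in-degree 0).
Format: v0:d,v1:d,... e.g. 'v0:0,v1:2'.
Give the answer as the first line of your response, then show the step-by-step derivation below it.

v0:1,v1:0,v2:0,v3:0,v4:1,v5:1,v6:0,v7:0,v8:1

step 1: output 1; order=[1]; indeg=(1,0,0,0,1,3,0,0,1)
step 2: output 2; order=[1,2]; indeg=(1,0,0,0,1,2,0,0,1)
step 3: output 3; order=[1,2,3]; indeg=(1,0,0,0,1,1,0,0,1)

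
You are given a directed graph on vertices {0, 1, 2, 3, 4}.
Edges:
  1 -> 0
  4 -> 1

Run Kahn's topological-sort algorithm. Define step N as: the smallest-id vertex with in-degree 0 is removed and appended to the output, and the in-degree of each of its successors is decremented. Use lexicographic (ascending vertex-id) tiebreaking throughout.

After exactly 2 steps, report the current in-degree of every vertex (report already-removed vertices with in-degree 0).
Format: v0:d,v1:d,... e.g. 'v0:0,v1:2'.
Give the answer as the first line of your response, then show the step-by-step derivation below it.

v0:1,v1:1,v2:0,v3:0,v4:0

step 1: output 2; order=[2]; indeg=(1,1,0,0,0)
step 2: output 3; order=[2,3]; indeg=(1,1,0,0,0)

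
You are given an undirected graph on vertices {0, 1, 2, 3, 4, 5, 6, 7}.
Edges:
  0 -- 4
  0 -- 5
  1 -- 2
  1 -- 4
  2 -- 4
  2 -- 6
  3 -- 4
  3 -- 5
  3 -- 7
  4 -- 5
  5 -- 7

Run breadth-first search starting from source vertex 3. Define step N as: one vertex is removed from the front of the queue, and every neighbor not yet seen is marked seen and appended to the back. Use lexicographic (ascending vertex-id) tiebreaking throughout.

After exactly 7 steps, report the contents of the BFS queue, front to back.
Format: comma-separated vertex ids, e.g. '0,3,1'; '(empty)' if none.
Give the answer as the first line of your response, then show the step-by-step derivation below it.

6

step 1: dequeue 3; queue=[4,5,7]; order=3
step 2: dequeue 4; queue=[5,7,0,1,2]; order=3,4
step 3: dequeue 5; queue=[7,0,1,2]; order=3,4,5
step 4: dequeue 7; queue=[0,1,2]; order=3,4,5,7
step 5: dequeue 0; queue=[1,2]; order=3,4,5,7,0
step 6: dequeue 1; queue=[2]; order=3,4,5,7,0,1
step 7: dequeue 2; queue=[6]; order=3,4,5,7,0,1,2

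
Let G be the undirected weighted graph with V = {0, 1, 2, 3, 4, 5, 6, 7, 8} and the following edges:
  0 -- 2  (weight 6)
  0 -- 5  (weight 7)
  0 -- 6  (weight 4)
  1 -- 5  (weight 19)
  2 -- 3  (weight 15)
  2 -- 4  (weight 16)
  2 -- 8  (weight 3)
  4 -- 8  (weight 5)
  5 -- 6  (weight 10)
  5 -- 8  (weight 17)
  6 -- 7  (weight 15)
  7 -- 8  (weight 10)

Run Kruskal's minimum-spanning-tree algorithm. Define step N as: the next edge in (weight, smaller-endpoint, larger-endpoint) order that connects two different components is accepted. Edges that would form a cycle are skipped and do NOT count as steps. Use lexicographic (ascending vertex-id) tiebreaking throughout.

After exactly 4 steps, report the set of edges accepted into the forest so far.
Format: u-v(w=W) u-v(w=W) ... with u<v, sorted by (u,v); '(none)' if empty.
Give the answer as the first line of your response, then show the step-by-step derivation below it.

0-2(w=6) 0-6(w=4) 2-8(w=3) 4-8(w=5)

step 1: add edge 2-8 (w=3); MST = {2-8(w=3)}
step 2: add edge 0-6 (w=4); MST = {0-6(w=4) 2-8(w=3)}
step 3: add edge 4-8 (w=5); MST = {0-6(w=4) 2-8(w=3) 4-8(w=5)}
step 4: add edge 0-2 (w=6); MST = {0-2(w=6) 0-6(w=4) 2-8(w=3) 4-8(w=5)}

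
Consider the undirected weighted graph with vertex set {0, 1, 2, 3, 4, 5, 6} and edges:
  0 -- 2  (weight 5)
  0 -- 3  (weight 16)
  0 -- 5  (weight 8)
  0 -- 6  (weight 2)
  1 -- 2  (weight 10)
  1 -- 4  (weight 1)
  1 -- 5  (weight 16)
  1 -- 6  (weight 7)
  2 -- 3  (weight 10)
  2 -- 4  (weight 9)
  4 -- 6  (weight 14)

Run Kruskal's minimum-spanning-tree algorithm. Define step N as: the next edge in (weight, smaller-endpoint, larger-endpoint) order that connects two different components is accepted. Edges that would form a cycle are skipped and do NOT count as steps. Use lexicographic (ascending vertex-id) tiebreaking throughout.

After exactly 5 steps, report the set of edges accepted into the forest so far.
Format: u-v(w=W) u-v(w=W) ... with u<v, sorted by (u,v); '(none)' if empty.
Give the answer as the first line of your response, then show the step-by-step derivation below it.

0-2(w=5) 0-5(w=8) 0-6(w=2) 1-4(w=1) 1-6(w=7)

step 1: add edge 1-4 (w=1); MST = {1-4(w=1)}
step 2: add edge 0-6 (w=2); MST = {0-6(w=2) 1-4(w=1)}
step 3: add edge 0-2 (w=5); MST = {0-2(w=5) 0-6(w=2) 1-4(w=1)}
step 4: add edge 1-6 (w=7); MST = {0-2(w=5) 0-6(w=2) 1-4(w=1) 1-6(w=7)}
step 5: add edge 0-5 (w=8); MST = {0-2(w=5) 0-5(w=8) 0-6(w=2) 1-4(w=1) 1-6(w=7)}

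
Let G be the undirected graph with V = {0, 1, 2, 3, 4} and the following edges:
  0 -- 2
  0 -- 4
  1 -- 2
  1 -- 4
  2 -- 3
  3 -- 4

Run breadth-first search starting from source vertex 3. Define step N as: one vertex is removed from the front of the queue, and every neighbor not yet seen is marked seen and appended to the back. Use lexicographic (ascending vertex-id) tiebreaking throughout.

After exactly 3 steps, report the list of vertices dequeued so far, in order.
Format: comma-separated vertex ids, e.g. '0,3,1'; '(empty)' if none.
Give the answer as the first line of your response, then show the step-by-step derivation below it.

3,2,4

step 1: dequeue 3; queue=[2,4]; order=3
step 2: dequeue 2; queue=[4,0,1]; order=3,2
step 3: dequeue 4; queue=[0,1]; order=3,2,4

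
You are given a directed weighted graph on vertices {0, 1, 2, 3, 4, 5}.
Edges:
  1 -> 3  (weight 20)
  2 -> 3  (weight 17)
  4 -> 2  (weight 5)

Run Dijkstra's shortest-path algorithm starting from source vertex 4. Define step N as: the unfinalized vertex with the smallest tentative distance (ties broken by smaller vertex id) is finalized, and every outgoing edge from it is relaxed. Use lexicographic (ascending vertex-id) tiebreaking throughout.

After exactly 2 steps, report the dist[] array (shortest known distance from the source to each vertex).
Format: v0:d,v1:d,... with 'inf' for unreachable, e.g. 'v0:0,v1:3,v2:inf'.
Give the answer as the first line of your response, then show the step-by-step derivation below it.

v0:inf,v1:inf,v2:5,v3:22,v4:0,v5:inf

step 1: dist = v0:inf,v1:inf,v2:5,v3:inf,v4:0,v5:inf
step 2: dist = v0:inf,v1:inf,v2:5,v3:22,v4:0,v5:inf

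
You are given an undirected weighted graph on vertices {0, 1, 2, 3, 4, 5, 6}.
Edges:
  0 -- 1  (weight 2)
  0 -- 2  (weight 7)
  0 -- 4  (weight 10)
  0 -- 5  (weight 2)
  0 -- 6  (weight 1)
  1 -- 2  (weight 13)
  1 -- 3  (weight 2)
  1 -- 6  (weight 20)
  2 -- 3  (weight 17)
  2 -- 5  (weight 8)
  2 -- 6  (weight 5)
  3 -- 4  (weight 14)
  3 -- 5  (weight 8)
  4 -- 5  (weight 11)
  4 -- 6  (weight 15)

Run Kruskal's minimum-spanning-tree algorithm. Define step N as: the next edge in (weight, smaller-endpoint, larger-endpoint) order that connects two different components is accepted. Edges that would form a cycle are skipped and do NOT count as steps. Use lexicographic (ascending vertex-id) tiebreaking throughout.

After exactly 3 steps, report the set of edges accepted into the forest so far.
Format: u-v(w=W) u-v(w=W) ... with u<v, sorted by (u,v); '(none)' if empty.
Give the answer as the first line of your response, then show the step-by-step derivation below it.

0-1(w=2) 0-5(w=2) 0-6(w=1)

step 1: add edge 0-6 (w=1); MST = {0-6(w=1)}
step 2: add edge 0-1 (w=2); MST = {0-1(w=2) 0-6(w=1)}
step 3: add edge 0-5 (w=2); MST = {0-1(w=2) 0-5(w=2) 0-6(w=1)}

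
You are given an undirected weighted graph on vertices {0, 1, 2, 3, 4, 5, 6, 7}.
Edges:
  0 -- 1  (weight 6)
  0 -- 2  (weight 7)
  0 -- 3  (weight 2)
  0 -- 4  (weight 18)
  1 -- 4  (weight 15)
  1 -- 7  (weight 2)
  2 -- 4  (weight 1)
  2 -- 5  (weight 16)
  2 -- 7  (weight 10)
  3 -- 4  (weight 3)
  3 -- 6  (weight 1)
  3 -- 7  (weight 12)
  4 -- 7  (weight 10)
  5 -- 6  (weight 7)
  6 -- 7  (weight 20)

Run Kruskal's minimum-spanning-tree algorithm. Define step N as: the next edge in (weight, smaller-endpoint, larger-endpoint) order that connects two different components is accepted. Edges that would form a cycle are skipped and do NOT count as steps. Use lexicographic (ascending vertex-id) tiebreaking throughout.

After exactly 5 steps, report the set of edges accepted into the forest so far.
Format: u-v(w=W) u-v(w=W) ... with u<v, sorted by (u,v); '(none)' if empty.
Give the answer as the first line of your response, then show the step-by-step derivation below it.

0-3(w=2) 1-7(w=2) 2-4(w=1) 3-4(w=3) 3-6(w=1)

step 1: add edge 2-4 (w=1); MST = {2-4(w=1)}
step 2: add edge 3-6 (w=1); MST = {2-4(w=1) 3-6(w=1)}
step 3: add edge 0-3 (w=2); MST = {0-3(w=2) 2-4(w=1) 3-6(w=1)}
step 4: add edge 1-7 (w=2); MST = {0-3(w=2) 1-7(w=2) 2-4(w=1) 3-6(w=1)}
step 5: add edge 3-4 (w=3); MST = {0-3(w=2) 1-7(w=2) 2-4(w=1) 3-4(w=3) 3-6(w=1)}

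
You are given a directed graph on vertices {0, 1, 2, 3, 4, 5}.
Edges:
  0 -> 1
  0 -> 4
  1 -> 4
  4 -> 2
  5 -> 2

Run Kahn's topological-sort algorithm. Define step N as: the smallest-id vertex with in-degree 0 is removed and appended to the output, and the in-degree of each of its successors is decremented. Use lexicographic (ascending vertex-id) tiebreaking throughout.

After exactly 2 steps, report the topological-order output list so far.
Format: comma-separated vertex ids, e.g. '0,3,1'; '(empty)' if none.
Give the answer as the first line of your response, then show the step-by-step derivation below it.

0,1

step 1: output 0; order=[0]; indeg=(0,0,2,0,1,0)
step 2: output 1; order=[0,1]; indeg=(0,0,2,0,0,0)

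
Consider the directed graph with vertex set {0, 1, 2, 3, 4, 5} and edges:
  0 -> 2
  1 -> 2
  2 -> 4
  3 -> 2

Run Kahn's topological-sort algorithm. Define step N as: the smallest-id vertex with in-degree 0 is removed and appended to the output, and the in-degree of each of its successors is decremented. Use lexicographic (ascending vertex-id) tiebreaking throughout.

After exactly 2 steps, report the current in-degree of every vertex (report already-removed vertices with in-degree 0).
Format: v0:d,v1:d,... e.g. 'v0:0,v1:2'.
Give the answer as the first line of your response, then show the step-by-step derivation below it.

v0:0,v1:0,v2:1,v3:0,v4:1,v5:0

step 1: output 0; order=[0]; indeg=(0,0,2,0,1,0)
step 2: output 1; order=[0,1]; indeg=(0,0,1,0,1,0)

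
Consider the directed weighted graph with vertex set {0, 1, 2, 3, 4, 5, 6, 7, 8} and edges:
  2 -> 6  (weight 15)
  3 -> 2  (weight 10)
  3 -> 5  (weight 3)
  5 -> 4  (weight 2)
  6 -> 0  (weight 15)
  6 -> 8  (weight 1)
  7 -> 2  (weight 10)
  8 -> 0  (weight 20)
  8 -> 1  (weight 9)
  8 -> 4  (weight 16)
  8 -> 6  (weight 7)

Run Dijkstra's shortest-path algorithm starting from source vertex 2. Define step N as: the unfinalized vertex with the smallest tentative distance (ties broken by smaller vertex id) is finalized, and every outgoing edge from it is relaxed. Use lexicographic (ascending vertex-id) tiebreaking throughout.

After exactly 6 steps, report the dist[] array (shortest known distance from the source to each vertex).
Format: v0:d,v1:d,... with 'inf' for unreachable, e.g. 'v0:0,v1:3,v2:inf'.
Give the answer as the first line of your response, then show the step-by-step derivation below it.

v0:30,v1:25,v2:0,v3:inf,v4:32,v5:inf,v6:15,v7:inf,v8:16

step 1: dist = v0:inf,v1:inf,v2:0,v3:inf,v4:inf,v5:inf,v6:15,v7:inf,v8:inf
step 2: dist = v0:30,v1:inf,v2:0,v3:inf,v4:inf,v5:inf,v6:15,v7:inf,v8:16
step 3: dist = v0:30,v1:25,v2:0,v3:inf,v4:32,v5:inf,v6:15,v7:inf,v8:16
step 4: dist = v0:30,v1:25,v2:0,v3:inf,v4:32,v5:inf,v6:15,v7:inf,v8:16
step 5: dist = v0:30,v1:25,v2:0,v3:inf,v4:32,v5:inf,v6:15,v7:inf,v8:16
step 6: dist = v0:30,v1:25,v2:0,v3:inf,v4:32,v5:inf,v6:15,v7:inf,v8:16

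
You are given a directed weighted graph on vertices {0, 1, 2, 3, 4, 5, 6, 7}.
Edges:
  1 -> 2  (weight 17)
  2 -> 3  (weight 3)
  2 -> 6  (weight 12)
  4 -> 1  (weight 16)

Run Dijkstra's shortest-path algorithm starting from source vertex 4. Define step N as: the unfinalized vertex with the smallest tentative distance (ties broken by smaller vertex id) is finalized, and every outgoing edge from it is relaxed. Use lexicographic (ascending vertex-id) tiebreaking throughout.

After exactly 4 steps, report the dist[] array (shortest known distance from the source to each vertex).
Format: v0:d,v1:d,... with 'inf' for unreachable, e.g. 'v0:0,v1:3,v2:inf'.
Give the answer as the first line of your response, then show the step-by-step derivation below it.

v0:inf,v1:16,v2:33,v3:36,v4:0,v5:inf,v6:45,v7:inf

step 1: dist = v0:inf,v1:16,v2:inf,v3:inf,v4:0,v5:inf,v6:inf,v7:inf
step 2: dist = v0:inf,v1:16,v2:33,v3:inf,v4:0,v5:inf,v6:inf,v7:inf
step 3: dist = v0:inf,v1:16,v2:33,v3:36,v4:0,v5:inf,v6:45,v7:inf
step 4: dist = v0:inf,v1:16,v2:33,v3:36,v4:0,v5:inf,v6:45,v7:inf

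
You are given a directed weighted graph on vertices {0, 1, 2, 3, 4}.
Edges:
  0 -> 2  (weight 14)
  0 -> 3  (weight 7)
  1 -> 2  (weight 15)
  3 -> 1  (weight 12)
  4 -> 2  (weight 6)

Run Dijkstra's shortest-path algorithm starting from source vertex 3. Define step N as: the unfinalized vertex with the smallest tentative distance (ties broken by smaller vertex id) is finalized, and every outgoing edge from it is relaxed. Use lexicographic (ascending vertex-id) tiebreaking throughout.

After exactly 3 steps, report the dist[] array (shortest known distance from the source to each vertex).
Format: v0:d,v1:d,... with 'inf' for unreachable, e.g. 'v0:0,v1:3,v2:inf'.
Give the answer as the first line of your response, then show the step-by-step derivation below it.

v0:inf,v1:12,v2:27,v3:0,v4:inf

step 1: dist = v0:inf,v1:12,v2:inf,v3:0,v4:inf
step 2: dist = v0:inf,v1:12,v2:27,v3:0,v4:inf
step 3: dist = v0:inf,v1:12,v2:27,v3:0,v4:inf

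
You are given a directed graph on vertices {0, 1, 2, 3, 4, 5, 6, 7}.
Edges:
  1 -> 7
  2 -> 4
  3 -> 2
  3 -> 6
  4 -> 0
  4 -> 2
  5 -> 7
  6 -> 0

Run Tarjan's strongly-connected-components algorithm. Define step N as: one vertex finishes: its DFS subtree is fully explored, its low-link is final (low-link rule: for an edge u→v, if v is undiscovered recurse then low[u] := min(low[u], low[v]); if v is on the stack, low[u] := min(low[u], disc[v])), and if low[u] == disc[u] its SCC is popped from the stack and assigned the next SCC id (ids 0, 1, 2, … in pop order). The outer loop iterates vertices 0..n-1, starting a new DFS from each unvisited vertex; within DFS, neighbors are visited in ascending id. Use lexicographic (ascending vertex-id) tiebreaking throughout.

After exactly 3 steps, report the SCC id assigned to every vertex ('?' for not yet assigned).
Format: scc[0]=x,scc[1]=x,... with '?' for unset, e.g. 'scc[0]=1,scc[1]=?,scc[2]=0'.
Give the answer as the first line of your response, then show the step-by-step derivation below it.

scc[0]=0,scc[1]=2,scc[2]=?,scc[3]=?,scc[4]=?,scc[5]=?,scc[6]=?,scc[7]=1

step 1: low=(low[0]=0,low[1]=?,low[2]=?,low[3]=?,low[4]=?,low[5]=?,low[6]=?,low[7]=?); scc=(scc[0]=0,scc[1]=?,scc[2]=?,scc[3]=?,scc[4]=?,scc[5]=?,scc[6]=?,scc[7]=?)
step 2: low=(low[0]=0,low[1]=1,low[2]=?,low[3]=?,low[4]=?,low[5]=?,low[6]=?,low[7]=2); scc=(scc[0]=0,scc[1]=?,scc[2]=?,scc[3]=?,scc[4]=?,scc[5]=?,scc[6]=?,scc[7]=1)
step 3: low=(low[0]=0,low[1]=1,low[2]=?,low[3]=?,low[4]=?,low[5]=?,low[6]=?,low[7]=2); scc=(scc[0]=0,scc[1]=2,scc[2]=?,scc[3]=?,scc[4]=?,scc[5]=?,scc[6]=?,scc[7]=1)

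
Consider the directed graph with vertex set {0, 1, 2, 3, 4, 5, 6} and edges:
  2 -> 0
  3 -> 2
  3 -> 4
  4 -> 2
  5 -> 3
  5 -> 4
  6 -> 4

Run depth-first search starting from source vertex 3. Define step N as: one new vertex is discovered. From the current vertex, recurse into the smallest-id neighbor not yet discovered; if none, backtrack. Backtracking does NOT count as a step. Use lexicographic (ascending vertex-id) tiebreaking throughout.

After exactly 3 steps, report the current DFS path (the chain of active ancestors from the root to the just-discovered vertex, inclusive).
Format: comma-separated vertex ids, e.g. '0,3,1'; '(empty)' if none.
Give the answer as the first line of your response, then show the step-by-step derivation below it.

3,2,0

step 1: discover 3; path=3; order=3
step 2: discover 2; path=3>2; order=3,2
step 3: discover 0; path=3>2>0; order=3,2,0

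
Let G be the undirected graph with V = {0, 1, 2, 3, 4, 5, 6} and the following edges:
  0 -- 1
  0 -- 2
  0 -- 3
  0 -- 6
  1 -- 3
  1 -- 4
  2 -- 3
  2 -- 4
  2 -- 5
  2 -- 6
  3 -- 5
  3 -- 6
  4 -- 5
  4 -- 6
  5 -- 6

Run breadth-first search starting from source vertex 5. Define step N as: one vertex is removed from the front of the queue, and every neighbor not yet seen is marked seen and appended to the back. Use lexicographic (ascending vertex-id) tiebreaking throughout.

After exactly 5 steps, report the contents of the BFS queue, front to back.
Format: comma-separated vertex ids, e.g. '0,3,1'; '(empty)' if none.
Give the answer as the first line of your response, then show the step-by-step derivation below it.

0,1

step 1: dequeue 5; queue=[2,3,4,6]; order=5
step 2: dequeue 2; queue=[3,4,6,0]; order=5,2
step 3: dequeue 3; queue=[4,6,0,1]; order=5,2,3
step 4: dequeue 4; queue=[6,0,1]; order=5,2,3,4
step 5: dequeue 6; queue=[0,1]; order=5,2,3,4,6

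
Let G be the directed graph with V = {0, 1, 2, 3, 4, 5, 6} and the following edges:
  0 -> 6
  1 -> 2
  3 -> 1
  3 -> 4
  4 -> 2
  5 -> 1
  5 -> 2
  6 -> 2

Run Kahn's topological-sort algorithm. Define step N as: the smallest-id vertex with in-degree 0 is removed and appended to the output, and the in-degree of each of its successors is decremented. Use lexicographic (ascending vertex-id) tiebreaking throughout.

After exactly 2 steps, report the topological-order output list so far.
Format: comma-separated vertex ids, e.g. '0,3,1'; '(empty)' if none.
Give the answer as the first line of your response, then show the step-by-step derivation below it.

0,3

step 1: output 0; order=[0]; indeg=(0,2,4,0,1,0,0)
step 2: output 3; order=[0,3]; indeg=(0,1,4,0,0,0,0)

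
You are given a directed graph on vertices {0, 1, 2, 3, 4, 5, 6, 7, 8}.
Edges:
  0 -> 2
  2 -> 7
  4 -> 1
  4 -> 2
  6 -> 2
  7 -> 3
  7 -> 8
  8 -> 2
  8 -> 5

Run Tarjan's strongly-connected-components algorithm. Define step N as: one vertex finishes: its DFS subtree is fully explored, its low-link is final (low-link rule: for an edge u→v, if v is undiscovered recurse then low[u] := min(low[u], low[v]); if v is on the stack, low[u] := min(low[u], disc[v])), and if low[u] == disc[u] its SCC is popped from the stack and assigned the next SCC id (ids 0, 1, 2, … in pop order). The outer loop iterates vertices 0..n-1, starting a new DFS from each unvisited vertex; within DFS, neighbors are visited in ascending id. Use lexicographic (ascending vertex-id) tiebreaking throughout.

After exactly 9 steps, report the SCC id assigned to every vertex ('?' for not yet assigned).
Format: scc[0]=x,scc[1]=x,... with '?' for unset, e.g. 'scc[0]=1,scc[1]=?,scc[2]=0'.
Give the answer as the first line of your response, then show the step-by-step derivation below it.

scc[0]=3,scc[1]=4,scc[2]=2,scc[3]=0,scc[4]=5,scc[5]=1,scc[6]=6,scc[7]=2,scc[8]=2

step 1: low=(low[0]=0,low[1]=?,low[2]=1,low[3]=3,low[4]=?,low[5]=?,low[6]=?,low[7]=2,low[8]=?); scc=(scc[0]=?,scc[1]=?,scc[2]=?,scc[3]=0,scc[4]=?,scc[5]=?,scc[6]=?,scc[7]=?,scc[8]=?)
step 2: low=(low[0]=0,low[1]=?,low[2]=1,low[3]=3,low[4]=?,low[5]=5,low[6]=?,low[7]=2,low[8]=1); scc=(scc[0]=?,scc[1]=?,scc[2]=?,scc[3]=0,scc[4]=?,scc[5]=1,scc[6]=?,scc[7]=?,scc[8]=?)
step 3: low=(low[0]=0,low[1]=?,low[2]=1,low[3]=3,low[4]=?,low[5]=5,low[6]=?,low[7]=2,low[8]=1); scc=(scc[0]=?,scc[1]=?,scc[2]=?,scc[3]=0,scc[4]=?,scc[5]=1,scc[6]=?,scc[7]=?,scc[8]=?)
step 4: low=(low[0]=0,low[1]=?,low[2]=1,low[3]=3,low[4]=?,low[5]=5,low[6]=?,low[7]=1,low[8]=1); scc=(scc[0]=?,scc[1]=?,scc[2]=?,scc[3]=0,scc[4]=?,scc[5]=1,scc[6]=?,scc[7]=?,scc[8]=?)
step 5: low=(low[0]=0,low[1]=?,low[2]=1,low[3]=3,low[4]=?,low[5]=5,low[6]=?,low[7]=1,low[8]=1); scc=(scc[0]=?,scc[1]=?,scc[2]=2,scc[3]=0,scc[4]=?,scc[5]=1,scc[6]=?,scc[7]=2,scc[8]=2)
step 6: low=(low[0]=0,low[1]=?,low[2]=1,low[3]=3,low[4]=?,low[5]=5,low[6]=?,low[7]=1,low[8]=1); scc=(scc[0]=3,scc[1]=?,scc[2]=2,scc[3]=0,scc[4]=?,scc[5]=1,scc[6]=?,scc[7]=2,scc[8]=2)
step 7: low=(low[0]=0,low[1]=6,low[2]=1,low[3]=3,low[4]=?,low[5]=5,low[6]=?,low[7]=1,low[8]=1); scc=(scc[0]=3,scc[1]=4,scc[2]=2,scc[3]=0,scc[4]=?,scc[5]=1,scc[6]=?,scc[7]=2,scc[8]=2)
step 8: low=(low[0]=0,low[1]=6,low[2]=1,low[3]=3,low[4]=7,low[5]=5,low[6]=?,low[7]=1,low[8]=1); scc=(scc[0]=3,scc[1]=4,scc[2]=2,scc[3]=0,scc[4]=5,scc[5]=1,scc[6]=?,scc[7]=2,scc[8]=2)
step 9: low=(low[0]=0,low[1]=6,low[2]=1,low[3]=3,low[4]=7,low[5]=5,low[6]=8,low[7]=1,low[8]=1); scc=(scc[0]=3,scc[1]=4,scc[2]=2,scc[3]=0,scc[4]=5,scc[5]=1,scc[6]=6,scc[7]=2,scc[8]=2)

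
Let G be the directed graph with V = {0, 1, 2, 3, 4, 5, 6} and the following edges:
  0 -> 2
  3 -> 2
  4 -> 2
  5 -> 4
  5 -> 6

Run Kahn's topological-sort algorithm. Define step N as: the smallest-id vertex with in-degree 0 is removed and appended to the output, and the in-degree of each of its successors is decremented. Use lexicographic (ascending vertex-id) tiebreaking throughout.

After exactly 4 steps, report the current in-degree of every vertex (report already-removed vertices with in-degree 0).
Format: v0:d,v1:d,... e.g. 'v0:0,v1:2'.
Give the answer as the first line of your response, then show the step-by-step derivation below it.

v0:0,v1:0,v2:1,v3:0,v4:0,v5:0,v6:0

step 1: output 0; order=[0]; indeg=(0,0,2,0,1,0,1)
step 2: output 1; order=[0,1]; indeg=(0,0,2,0,1,0,1)
step 3: output 3; order=[0,1,3]; indeg=(0,0,1,0,1,0,1)
step 4: output 5; order=[0,1,3,5]; indeg=(0,0,1,0,0,0,0)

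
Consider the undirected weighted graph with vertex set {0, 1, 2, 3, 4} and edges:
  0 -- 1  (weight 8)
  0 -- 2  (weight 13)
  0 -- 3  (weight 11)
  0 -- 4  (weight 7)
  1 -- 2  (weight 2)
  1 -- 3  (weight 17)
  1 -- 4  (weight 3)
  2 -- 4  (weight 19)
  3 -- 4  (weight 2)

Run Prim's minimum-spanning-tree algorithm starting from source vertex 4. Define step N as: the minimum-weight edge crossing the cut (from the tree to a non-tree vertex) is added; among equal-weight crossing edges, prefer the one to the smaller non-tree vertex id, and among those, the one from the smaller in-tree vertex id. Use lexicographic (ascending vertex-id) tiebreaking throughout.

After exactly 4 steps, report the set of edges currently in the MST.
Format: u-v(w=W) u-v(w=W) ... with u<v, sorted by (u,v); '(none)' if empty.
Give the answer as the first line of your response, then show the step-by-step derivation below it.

0-4(w=7) 1-2(w=2) 1-4(w=3) 3-4(w=2)

step 1: add edge 3-4 (w=2); MST = {3-4(w=2)}
step 2: add edge 1-4 (w=3); MST = {1-4(w=3) 3-4(w=2)}
step 3: add edge 1-2 (w=2); MST = {1-2(w=2) 1-4(w=3) 3-4(w=2)}
step 4: add edge 0-4 (w=7); MST = {0-4(w=7) 1-2(w=2) 1-4(w=3) 3-4(w=2)}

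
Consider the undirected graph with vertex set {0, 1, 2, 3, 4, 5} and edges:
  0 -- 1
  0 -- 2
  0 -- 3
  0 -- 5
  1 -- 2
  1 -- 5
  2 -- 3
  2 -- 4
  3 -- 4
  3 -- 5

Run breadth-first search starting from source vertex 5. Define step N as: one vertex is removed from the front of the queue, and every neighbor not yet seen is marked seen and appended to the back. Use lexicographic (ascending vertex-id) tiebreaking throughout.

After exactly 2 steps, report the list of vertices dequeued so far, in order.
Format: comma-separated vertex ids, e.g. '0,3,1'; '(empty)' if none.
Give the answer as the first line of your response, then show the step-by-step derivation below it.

5,0

step 1: dequeue 5; queue=[0,1,3]; order=5
step 2: dequeue 0; queue=[1,3,2]; order=5,0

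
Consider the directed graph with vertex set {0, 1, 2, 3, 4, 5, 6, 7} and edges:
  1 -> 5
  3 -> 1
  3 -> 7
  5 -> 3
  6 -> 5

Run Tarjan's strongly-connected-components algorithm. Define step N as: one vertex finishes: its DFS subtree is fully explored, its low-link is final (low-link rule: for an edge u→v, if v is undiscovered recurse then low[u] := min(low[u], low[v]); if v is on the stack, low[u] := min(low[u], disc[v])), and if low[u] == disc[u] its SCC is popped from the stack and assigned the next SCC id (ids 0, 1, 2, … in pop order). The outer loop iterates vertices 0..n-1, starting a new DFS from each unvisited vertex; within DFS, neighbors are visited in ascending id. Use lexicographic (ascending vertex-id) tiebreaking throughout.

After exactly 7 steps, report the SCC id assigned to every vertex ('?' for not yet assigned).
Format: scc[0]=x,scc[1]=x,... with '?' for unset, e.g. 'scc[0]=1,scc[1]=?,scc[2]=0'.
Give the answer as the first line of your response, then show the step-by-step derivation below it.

scc[0]=0,scc[1]=2,scc[2]=3,scc[3]=2,scc[4]=4,scc[5]=2,scc[6]=?,scc[7]=1

step 1: low=(low[0]=0,low[1]=?,low[2]=?,low[3]=?,low[4]=?,low[5]=?,low[6]=?,low[7]=?); scc=(scc[0]=0,scc[1]=?,scc[2]=?,scc[3]=?,scc[4]=?,scc[5]=?,scc[6]=?,scc[7]=?)
step 2: low=(low[0]=0,low[1]=1,low[2]=?,low[3]=1,low[4]=?,low[5]=2,low[6]=?,low[7]=4); scc=(scc[0]=0,scc[1]=?,scc[2]=?,scc[3]=?,scc[4]=?,scc[5]=?,scc[6]=?,scc[7]=1)
step 3: low=(low[0]=0,low[1]=1,low[2]=?,low[3]=1,low[4]=?,low[5]=2,low[6]=?,low[7]=4); scc=(scc[0]=0,scc[1]=?,scc[2]=?,scc[3]=?,scc[4]=?,scc[5]=?,scc[6]=?,scc[7]=1)
step 4: low=(low[0]=0,low[1]=1,low[2]=?,low[3]=1,low[4]=?,low[5]=1,low[6]=?,low[7]=4); scc=(scc[0]=0,scc[1]=?,scc[2]=?,scc[3]=?,scc[4]=?,scc[5]=?,scc[6]=?,scc[7]=1)
step 5: low=(low[0]=0,low[1]=1,low[2]=?,low[3]=1,low[4]=?,low[5]=1,low[6]=?,low[7]=4); scc=(scc[0]=0,scc[1]=2,scc[2]=?,scc[3]=2,scc[4]=?,scc[5]=2,scc[6]=?,scc[7]=1)
step 6: low=(low[0]=0,low[1]=1,low[2]=5,low[3]=1,low[4]=?,low[5]=1,low[6]=?,low[7]=4); scc=(scc[0]=0,scc[1]=2,scc[2]=3,scc[3]=2,scc[4]=?,scc[5]=2,scc[6]=?,scc[7]=1)
step 7: low=(low[0]=0,low[1]=1,low[2]=5,low[3]=1,low[4]=6,low[5]=1,low[6]=?,low[7]=4); scc=(scc[0]=0,scc[1]=2,scc[2]=3,scc[3]=2,scc[4]=4,scc[5]=2,scc[6]=?,scc[7]=1)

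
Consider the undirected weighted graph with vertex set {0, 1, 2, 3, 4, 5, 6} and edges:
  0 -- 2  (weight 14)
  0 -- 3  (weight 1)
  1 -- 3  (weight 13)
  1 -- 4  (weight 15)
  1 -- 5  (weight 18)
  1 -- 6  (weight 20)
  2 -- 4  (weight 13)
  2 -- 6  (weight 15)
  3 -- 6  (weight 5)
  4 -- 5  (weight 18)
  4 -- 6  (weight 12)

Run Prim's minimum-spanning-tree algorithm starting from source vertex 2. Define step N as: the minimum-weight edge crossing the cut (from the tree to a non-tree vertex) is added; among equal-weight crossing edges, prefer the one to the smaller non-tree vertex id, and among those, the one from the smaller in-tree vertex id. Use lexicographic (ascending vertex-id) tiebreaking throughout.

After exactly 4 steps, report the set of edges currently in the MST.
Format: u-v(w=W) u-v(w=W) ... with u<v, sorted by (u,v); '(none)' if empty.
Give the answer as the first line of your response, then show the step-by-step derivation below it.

0-3(w=1) 2-4(w=13) 3-6(w=5) 4-6(w=12)

step 1: add edge 2-4 (w=13); MST = {2-4(w=13)}
step 2: add edge 4-6 (w=12); MST = {2-4(w=13) 4-6(w=12)}
step 3: add edge 3-6 (w=5); MST = {2-4(w=13) 3-6(w=5) 4-6(w=12)}
step 4: add edge 0-3 (w=1); MST = {0-3(w=1) 2-4(w=13) 3-6(w=5) 4-6(w=12)}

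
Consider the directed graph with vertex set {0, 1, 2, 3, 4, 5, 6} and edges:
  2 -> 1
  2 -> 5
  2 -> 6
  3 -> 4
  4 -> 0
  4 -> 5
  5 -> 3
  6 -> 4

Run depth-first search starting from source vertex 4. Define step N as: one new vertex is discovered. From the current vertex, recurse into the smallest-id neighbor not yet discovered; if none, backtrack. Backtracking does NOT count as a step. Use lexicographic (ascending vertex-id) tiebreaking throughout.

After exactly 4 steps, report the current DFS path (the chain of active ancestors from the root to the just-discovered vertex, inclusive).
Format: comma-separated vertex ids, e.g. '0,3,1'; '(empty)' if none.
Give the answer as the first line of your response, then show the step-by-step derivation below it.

4,5,3

step 1: discover 4; path=4; order=4
step 2: discover 0; path=4>0; order=4,0
step 3: discover 5; path=4>5; order=4,0,5
step 4: discover 3; path=4>5>3; order=4,0,5,3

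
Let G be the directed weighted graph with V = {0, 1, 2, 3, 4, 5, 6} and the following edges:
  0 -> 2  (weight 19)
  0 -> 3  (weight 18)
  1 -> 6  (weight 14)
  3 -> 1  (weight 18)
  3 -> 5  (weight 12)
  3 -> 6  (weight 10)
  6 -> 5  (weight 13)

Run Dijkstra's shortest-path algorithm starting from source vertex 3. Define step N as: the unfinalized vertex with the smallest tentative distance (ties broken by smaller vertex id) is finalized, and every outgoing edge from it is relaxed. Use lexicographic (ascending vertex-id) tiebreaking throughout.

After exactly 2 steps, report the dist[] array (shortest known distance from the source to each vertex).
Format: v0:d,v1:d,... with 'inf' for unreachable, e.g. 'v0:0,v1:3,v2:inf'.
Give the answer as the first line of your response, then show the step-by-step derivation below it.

v0:inf,v1:18,v2:inf,v3:0,v4:inf,v5:12,v6:10

step 1: dist = v0:inf,v1:18,v2:inf,v3:0,v4:inf,v5:12,v6:10
step 2: dist = v0:inf,v1:18,v2:inf,v3:0,v4:inf,v5:12,v6:10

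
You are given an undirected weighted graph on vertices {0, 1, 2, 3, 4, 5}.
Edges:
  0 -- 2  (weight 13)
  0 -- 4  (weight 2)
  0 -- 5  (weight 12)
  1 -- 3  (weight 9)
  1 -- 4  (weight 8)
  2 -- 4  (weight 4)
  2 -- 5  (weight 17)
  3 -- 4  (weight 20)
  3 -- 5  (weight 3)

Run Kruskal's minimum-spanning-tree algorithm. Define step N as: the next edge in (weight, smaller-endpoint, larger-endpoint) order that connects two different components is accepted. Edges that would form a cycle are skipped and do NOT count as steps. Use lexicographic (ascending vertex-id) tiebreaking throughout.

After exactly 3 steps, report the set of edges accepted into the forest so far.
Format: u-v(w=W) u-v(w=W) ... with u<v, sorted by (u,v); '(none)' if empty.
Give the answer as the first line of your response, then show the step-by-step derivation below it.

0-4(w=2) 2-4(w=4) 3-5(w=3)

step 1: add edge 0-4 (w=2); MST = {0-4(w=2)}
step 2: add edge 3-5 (w=3); MST = {0-4(w=2) 3-5(w=3)}
step 3: add edge 2-4 (w=4); MST = {0-4(w=2) 2-4(w=4) 3-5(w=3)}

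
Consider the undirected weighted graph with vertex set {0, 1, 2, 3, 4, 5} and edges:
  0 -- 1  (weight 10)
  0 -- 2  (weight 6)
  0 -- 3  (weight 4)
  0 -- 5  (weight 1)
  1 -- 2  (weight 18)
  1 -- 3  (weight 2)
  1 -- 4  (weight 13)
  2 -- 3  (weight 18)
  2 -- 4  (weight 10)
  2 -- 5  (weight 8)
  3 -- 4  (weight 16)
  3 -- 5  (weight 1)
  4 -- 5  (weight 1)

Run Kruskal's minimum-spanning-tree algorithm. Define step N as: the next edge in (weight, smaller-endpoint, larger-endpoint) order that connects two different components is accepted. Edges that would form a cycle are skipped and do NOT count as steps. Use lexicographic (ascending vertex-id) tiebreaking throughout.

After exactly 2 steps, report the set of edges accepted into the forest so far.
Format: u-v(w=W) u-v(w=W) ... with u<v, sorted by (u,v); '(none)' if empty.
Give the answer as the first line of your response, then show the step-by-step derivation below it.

0-5(w=1) 3-5(w=1)

step 1: add edge 0-5 (w=1); MST = {0-5(w=1)}
step 2: add edge 3-5 (w=1); MST = {0-5(w=1) 3-5(w=1)}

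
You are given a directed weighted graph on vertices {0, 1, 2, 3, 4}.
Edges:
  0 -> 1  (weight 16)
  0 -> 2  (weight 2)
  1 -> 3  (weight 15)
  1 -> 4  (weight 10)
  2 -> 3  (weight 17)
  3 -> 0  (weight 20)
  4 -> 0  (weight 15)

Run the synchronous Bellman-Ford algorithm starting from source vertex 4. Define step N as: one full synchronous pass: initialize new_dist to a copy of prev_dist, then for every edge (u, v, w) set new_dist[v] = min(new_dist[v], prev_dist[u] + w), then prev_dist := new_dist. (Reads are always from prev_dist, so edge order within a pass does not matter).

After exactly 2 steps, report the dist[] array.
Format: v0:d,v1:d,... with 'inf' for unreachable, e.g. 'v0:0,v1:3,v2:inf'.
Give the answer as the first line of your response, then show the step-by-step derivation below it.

v0:15,v1:31,v2:17,v3:inf,v4:0

step 1: dist = v0:15,v1:inf,v2:inf,v3:inf,v4:0
step 2: dist = v0:15,v1:31,v2:17,v3:inf,v4:0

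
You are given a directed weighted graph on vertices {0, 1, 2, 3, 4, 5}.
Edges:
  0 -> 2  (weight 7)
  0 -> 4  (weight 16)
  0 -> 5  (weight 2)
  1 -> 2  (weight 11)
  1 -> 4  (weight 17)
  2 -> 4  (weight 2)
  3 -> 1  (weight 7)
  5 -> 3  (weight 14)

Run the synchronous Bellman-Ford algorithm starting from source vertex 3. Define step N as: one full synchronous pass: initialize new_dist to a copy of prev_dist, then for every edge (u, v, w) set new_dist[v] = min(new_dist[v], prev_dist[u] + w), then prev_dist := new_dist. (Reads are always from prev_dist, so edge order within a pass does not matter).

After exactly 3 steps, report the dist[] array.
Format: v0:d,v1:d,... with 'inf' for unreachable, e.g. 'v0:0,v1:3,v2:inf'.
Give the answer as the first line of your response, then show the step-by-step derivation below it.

v0:inf,v1:7,v2:18,v3:0,v4:20,v5:inf

step 1: dist = v0:inf,v1:7,v2:inf,v3:0,v4:inf,v5:inf
step 2: dist = v0:inf,v1:7,v2:18,v3:0,v4:24,v5:inf
step 3: dist = v0:inf,v1:7,v2:18,v3:0,v4:20,v5:inf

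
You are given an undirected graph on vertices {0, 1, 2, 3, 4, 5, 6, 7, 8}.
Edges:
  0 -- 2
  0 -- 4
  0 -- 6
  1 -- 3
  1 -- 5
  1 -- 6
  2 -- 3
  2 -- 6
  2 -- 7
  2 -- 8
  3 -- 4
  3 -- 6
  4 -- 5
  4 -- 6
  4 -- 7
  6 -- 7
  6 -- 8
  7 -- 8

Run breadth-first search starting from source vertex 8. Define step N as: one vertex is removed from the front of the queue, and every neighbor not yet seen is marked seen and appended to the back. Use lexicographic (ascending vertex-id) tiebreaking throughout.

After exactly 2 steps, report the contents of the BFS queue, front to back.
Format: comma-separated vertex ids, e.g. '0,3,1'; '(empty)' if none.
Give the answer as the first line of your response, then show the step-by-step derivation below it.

6,7,0,3

step 1: dequeue 8; queue=[2,6,7]; order=8
step 2: dequeue 2; queue=[6,7,0,3]; order=8,2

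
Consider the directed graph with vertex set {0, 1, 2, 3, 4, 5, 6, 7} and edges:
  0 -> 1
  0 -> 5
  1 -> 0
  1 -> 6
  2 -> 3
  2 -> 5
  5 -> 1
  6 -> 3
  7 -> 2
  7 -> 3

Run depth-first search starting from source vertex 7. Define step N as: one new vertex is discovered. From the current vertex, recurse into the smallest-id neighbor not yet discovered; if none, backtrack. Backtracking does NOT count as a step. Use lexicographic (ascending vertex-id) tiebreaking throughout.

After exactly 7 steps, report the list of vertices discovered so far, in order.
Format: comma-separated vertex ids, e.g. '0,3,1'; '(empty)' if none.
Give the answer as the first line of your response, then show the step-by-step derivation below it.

7,2,3,5,1,0,6

step 1: discover 7; path=7; order=7
step 2: discover 2; path=7>2; order=7,2
step 3: discover 3; path=7>2>3; order=7,2,3
step 4: discover 5; path=7>2>5; order=7,2,3,5
step 5: discover 1; path=7>2>5>1; order=7,2,3,5,1
step 6: discover 0; path=7>2>5>1>0; order=7,2,3,5,1,0
step 7: discover 6; path=7>2>5>1>6; order=7,2,3,5,1,0,6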